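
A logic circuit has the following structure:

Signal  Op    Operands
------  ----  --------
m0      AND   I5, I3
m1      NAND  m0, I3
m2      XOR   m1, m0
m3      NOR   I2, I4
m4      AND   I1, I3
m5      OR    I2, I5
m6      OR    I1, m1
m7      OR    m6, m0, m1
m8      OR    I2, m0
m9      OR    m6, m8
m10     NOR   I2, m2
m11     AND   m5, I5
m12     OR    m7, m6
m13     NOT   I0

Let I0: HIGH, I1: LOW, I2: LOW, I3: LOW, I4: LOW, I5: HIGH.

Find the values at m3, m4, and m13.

m3 = HIGH, m4 = LOW, m13 = LOW

m3 = I2 NOR I4 = LOW NOR LOW = HIGH
m4 = I1 AND I3 = LOW AND LOW = LOW
m13 = NOT I0 = NOT HIGH = LOW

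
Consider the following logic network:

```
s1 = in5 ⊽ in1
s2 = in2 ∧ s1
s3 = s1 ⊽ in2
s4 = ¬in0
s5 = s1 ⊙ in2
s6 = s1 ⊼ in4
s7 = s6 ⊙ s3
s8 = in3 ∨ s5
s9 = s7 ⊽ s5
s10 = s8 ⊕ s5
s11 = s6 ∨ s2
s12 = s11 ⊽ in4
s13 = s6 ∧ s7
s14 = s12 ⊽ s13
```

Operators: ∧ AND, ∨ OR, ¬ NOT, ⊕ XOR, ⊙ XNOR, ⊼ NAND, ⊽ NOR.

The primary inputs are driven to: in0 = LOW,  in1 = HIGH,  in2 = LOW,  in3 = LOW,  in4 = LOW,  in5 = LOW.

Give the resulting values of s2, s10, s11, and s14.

s1 = in5 NOR in1 = LOW NOR HIGH = LOW
s2 = in2 AND s1 = LOW AND LOW = LOW
s3 = s1 NOR in2 = LOW NOR LOW = HIGH
s5 = s1 XNOR in2 = LOW XNOR LOW = HIGH
s6 = s1 NAND in4 = LOW NAND LOW = HIGH
s7 = s6 XNOR s3 = HIGH XNOR HIGH = HIGH
s8 = in3 OR s5 = LOW OR HIGH = HIGH
s10 = s8 XOR s5 = HIGH XOR HIGH = LOW
s11 = s6 OR s2 = HIGH OR LOW = HIGH
s12 = s11 NOR in4 = HIGH NOR LOW = LOW
s13 = s6 AND s7 = HIGH AND HIGH = HIGH
s14 = s12 NOR s13 = LOW NOR HIGH = LOW

s2 = LOW, s10 = LOW, s11 = HIGH, s14 = LOW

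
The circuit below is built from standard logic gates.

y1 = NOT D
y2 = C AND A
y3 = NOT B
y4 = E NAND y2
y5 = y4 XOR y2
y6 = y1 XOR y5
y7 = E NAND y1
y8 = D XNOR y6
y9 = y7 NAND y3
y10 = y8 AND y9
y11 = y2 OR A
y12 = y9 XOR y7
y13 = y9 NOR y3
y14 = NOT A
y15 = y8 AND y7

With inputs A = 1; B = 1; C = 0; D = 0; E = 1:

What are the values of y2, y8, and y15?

y1 = NOT D = NOT 0 = 1
y2 = C AND A = 0 AND 1 = 0
y4 = E NAND y2 = 1 NAND 0 = 1
y5 = y4 XOR y2 = 1 XOR 0 = 1
y6 = y1 XOR y5 = 1 XOR 1 = 0
y7 = E NAND y1 = 1 NAND 1 = 0
y8 = D XNOR y6 = 0 XNOR 0 = 1
y15 = y8 AND y7 = 1 AND 0 = 0

y2 = 0, y8 = 1, y15 = 0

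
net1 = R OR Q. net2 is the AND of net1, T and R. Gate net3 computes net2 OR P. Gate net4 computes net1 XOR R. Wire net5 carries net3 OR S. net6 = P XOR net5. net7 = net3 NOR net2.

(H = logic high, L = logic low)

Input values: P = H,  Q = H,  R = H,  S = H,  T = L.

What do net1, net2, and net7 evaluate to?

net1 = R OR Q = H OR H = H
net2 = net1 AND T AND R = H AND L AND H = L
net3 = net2 OR P = L OR H = H
net7 = net3 NOR net2 = H NOR L = L

net1 = H  net2 = L  net7 = L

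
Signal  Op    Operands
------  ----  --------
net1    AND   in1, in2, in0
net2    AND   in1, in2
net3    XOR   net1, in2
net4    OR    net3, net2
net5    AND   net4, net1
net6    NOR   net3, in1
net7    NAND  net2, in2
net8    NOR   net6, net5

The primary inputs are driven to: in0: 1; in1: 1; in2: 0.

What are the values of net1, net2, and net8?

net1 = in1 AND in2 AND in0 = 1 AND 0 AND 1 = 0
net2 = in1 AND in2 = 1 AND 0 = 0
net3 = net1 XOR in2 = 0 XOR 0 = 0
net4 = net3 OR net2 = 0 OR 0 = 0
net5 = net4 AND net1 = 0 AND 0 = 0
net6 = net3 NOR in1 = 0 NOR 1 = 0
net8 = net6 NOR net5 = 0 NOR 0 = 1

net1 = 0; net2 = 0; net8 = 1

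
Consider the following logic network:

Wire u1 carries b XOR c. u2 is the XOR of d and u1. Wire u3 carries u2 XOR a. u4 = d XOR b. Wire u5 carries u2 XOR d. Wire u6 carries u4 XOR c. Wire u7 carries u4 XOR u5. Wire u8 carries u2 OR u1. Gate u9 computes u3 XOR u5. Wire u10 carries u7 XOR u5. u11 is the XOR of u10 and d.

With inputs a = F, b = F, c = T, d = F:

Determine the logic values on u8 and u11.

u8 = T, u11 = F

u1 = b XOR c = F XOR T = T
u2 = d XOR u1 = F XOR T = T
u4 = d XOR b = F XOR F = F
u5 = u2 XOR d = T XOR F = T
u7 = u4 XOR u5 = F XOR T = T
u8 = u2 OR u1 = T OR T = T
u10 = u7 XOR u5 = T XOR T = F
u11 = u10 XOR d = F XOR F = F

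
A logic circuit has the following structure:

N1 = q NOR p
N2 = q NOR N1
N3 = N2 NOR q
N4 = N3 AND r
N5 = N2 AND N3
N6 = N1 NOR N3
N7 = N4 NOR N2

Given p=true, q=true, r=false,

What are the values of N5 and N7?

N5 = false, N7 = true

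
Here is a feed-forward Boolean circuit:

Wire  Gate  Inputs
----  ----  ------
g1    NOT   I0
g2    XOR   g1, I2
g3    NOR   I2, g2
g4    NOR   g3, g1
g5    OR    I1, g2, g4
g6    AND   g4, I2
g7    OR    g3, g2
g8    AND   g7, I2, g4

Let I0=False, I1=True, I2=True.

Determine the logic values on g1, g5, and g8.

g1 = NOT I0 = NOT False = True
g2 = g1 XOR I2 = True XOR True = False
g3 = I2 NOR g2 = True NOR False = False
g4 = g3 NOR g1 = False NOR True = False
g5 = I1 OR g2 OR g4 = True OR False OR False = True
g7 = g3 OR g2 = False OR False = False
g8 = g7 AND I2 AND g4 = False AND True AND False = False

g1 = True, g5 = True, g8 = False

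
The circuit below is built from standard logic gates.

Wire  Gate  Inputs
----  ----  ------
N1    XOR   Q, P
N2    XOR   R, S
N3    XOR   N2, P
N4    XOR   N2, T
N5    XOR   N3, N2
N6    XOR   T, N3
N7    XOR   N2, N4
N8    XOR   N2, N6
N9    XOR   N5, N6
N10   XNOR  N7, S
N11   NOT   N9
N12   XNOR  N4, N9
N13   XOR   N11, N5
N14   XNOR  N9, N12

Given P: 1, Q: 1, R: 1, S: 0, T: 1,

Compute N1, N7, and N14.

N1 = 0, N7 = 1, N14 = 0

N1 = Q XOR P = 1 XOR 1 = 0
N2 = R XOR S = 1 XOR 0 = 1
N3 = N2 XOR P = 1 XOR 1 = 0
N4 = N2 XOR T = 1 XOR 1 = 0
N5 = N3 XOR N2 = 0 XOR 1 = 1
N6 = T XOR N3 = 1 XOR 0 = 1
N7 = N2 XOR N4 = 1 XOR 0 = 1
N9 = N5 XOR N6 = 1 XOR 1 = 0
N12 = N4 XNOR N9 = 0 XNOR 0 = 1
N14 = N9 XNOR N12 = 0 XNOR 1 = 0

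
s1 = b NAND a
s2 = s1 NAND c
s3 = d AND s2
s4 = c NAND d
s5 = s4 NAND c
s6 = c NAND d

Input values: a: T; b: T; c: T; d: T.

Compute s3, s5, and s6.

s3 = T; s5 = T; s6 = F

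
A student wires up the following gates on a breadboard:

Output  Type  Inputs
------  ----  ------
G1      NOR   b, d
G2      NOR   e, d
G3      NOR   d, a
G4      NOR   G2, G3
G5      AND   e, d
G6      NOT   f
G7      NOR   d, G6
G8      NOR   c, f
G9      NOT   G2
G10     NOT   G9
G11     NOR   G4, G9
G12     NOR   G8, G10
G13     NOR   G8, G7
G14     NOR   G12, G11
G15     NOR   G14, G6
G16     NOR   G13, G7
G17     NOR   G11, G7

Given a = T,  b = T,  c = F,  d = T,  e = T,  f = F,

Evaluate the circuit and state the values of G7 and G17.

G7 = F; G17 = T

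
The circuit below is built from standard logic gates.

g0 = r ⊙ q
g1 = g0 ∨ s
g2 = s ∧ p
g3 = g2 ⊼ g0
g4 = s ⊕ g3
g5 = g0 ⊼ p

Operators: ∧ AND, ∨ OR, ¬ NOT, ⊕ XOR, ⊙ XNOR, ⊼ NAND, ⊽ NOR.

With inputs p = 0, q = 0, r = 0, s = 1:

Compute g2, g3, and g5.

g2 = 0, g3 = 1, g5 = 1

g0 = r XNOR q = 0 XNOR 0 = 1
g2 = s AND p = 1 AND 0 = 0
g3 = g2 NAND g0 = 0 NAND 1 = 1
g5 = g0 NAND p = 1 NAND 0 = 1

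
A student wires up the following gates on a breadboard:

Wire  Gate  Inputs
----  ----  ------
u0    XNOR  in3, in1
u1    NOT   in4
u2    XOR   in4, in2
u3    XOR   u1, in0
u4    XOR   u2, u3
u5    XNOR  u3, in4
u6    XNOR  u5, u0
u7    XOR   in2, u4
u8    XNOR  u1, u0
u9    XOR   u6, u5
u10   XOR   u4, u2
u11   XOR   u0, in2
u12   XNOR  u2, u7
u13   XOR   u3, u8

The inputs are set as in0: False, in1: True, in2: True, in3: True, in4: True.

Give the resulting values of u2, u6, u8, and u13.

u2 = False, u6 = False, u8 = False, u13 = False

u0 = in3 XNOR in1 = True XNOR True = True
u1 = NOT in4 = NOT True = False
u2 = in4 XOR in2 = True XOR True = False
u3 = u1 XOR in0 = False XOR False = False
u5 = u3 XNOR in4 = False XNOR True = False
u6 = u5 XNOR u0 = False XNOR True = False
u8 = u1 XNOR u0 = False XNOR True = False
u13 = u3 XOR u8 = False XOR False = False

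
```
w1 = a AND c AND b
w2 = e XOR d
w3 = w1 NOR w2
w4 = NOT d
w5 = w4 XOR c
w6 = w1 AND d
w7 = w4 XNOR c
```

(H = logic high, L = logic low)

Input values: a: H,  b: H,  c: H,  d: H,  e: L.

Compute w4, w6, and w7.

w1 = a AND c AND b = H AND H AND H = H
w4 = NOT d = NOT H = L
w6 = w1 AND d = H AND H = H
w7 = w4 XNOR c = L XNOR H = L

w4 = L, w6 = H, w7 = L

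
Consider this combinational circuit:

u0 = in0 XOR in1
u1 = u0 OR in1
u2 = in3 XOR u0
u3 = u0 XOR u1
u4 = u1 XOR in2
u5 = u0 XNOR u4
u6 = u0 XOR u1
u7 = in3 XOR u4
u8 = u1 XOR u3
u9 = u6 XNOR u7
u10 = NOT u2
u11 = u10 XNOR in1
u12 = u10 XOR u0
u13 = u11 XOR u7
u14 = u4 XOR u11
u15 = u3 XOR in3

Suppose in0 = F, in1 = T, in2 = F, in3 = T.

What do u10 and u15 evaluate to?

u0 = in0 XOR in1 = F XOR T = T
u1 = u0 OR in1 = T OR T = T
u2 = in3 XOR u0 = T XOR T = F
u3 = u0 XOR u1 = T XOR T = F
u10 = NOT u2 = NOT F = T
u15 = u3 XOR in3 = F XOR T = T

u10 = T; u15 = T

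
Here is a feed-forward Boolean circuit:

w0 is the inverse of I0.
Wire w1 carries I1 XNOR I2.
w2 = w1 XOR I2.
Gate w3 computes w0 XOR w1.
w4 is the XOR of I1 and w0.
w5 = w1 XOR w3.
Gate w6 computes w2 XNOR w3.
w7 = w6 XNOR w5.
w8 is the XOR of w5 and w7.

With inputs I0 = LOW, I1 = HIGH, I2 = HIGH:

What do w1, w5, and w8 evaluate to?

w1 = HIGH, w5 = HIGH, w8 = LOW

w0 = NOT I0 = NOT LOW = HIGH
w1 = I1 XNOR I2 = HIGH XNOR HIGH = HIGH
w2 = w1 XOR I2 = HIGH XOR HIGH = LOW
w3 = w0 XOR w1 = HIGH XOR HIGH = LOW
w5 = w1 XOR w3 = HIGH XOR LOW = HIGH
w6 = w2 XNOR w3 = LOW XNOR LOW = HIGH
w7 = w6 XNOR w5 = HIGH XNOR HIGH = HIGH
w8 = w5 XOR w7 = HIGH XOR HIGH = LOW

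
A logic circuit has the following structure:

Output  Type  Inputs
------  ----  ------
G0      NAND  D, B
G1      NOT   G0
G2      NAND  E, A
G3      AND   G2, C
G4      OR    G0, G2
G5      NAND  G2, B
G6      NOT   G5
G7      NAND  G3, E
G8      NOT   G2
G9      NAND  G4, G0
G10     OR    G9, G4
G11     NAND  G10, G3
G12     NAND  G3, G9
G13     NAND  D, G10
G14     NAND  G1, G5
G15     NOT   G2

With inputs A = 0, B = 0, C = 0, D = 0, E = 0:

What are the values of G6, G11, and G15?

G0 = D NAND B = 0 NAND 0 = 1
G2 = E NAND A = 0 NAND 0 = 1
G3 = G2 AND C = 1 AND 0 = 0
G4 = G0 OR G2 = 1 OR 1 = 1
G5 = G2 NAND B = 1 NAND 0 = 1
G6 = NOT G5 = NOT 1 = 0
G9 = G4 NAND G0 = 1 NAND 1 = 0
G10 = G9 OR G4 = 0 OR 1 = 1
G11 = G10 NAND G3 = 1 NAND 0 = 1
G15 = NOT G2 = NOT 1 = 0

G6 = 0, G11 = 1, G15 = 0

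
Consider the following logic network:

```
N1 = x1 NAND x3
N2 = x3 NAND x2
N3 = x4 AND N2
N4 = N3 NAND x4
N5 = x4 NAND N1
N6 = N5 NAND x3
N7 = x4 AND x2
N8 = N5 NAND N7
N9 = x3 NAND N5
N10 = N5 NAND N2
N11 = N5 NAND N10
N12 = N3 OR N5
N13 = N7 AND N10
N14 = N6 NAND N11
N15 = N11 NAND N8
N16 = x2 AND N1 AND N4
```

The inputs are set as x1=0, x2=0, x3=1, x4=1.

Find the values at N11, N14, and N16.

N11 = 1  N14 = 0  N16 = 0

N1 = x1 NAND x3 = 0 NAND 1 = 1
N2 = x3 NAND x2 = 1 NAND 0 = 1
N3 = x4 AND N2 = 1 AND 1 = 1
N4 = N3 NAND x4 = 1 NAND 1 = 0
N5 = x4 NAND N1 = 1 NAND 1 = 0
N6 = N5 NAND x3 = 0 NAND 1 = 1
N10 = N5 NAND N2 = 0 NAND 1 = 1
N11 = N5 NAND N10 = 0 NAND 1 = 1
N14 = N6 NAND N11 = 1 NAND 1 = 0
N16 = x2 AND N1 AND N4 = 0 AND 1 AND 0 = 0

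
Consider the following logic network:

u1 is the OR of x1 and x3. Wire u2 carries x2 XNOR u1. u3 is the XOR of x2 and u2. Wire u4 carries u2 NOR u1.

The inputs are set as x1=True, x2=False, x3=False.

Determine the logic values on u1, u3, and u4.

u1 = True, u3 = False, u4 = False

u1 = x1 OR x3 = True OR False = True
u2 = x2 XNOR u1 = False XNOR True = False
u3 = x2 XOR u2 = False XOR False = False
u4 = u2 NOR u1 = False NOR True = False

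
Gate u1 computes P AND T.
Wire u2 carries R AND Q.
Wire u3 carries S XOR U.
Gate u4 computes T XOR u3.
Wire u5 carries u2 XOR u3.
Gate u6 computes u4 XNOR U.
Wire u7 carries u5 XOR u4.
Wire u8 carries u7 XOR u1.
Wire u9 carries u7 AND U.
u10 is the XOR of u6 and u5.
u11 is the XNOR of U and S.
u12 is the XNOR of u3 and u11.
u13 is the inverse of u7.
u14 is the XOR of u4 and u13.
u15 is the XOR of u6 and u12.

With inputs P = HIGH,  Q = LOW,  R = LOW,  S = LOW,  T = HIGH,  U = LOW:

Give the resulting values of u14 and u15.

u2 = R AND Q = LOW AND LOW = LOW
u3 = S XOR U = LOW XOR LOW = LOW
u4 = T XOR u3 = HIGH XOR LOW = HIGH
u5 = u2 XOR u3 = LOW XOR LOW = LOW
u6 = u4 XNOR U = HIGH XNOR LOW = LOW
u7 = u5 XOR u4 = LOW XOR HIGH = HIGH
u11 = U XNOR S = LOW XNOR LOW = HIGH
u12 = u3 XNOR u11 = LOW XNOR HIGH = LOW
u13 = NOT u7 = NOT HIGH = LOW
u14 = u4 XOR u13 = HIGH XOR LOW = HIGH
u15 = u6 XOR u12 = LOW XOR LOW = LOW

u14 = HIGH; u15 = LOW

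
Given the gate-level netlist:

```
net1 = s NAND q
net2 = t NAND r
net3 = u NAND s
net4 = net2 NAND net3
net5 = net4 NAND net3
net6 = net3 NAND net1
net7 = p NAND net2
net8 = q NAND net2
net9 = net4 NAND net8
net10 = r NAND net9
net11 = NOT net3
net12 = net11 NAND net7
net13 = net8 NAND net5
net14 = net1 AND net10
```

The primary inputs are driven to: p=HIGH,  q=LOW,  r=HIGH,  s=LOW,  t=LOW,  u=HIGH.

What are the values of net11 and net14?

net1 = s NAND q = LOW NAND LOW = HIGH
net2 = t NAND r = LOW NAND HIGH = HIGH
net3 = u NAND s = HIGH NAND LOW = HIGH
net4 = net2 NAND net3 = HIGH NAND HIGH = LOW
net8 = q NAND net2 = LOW NAND HIGH = HIGH
net9 = net4 NAND net8 = LOW NAND HIGH = HIGH
net10 = r NAND net9 = HIGH NAND HIGH = LOW
net11 = NOT net3 = NOT HIGH = LOW
net14 = net1 AND net10 = HIGH AND LOW = LOW

net11 = LOW, net14 = LOW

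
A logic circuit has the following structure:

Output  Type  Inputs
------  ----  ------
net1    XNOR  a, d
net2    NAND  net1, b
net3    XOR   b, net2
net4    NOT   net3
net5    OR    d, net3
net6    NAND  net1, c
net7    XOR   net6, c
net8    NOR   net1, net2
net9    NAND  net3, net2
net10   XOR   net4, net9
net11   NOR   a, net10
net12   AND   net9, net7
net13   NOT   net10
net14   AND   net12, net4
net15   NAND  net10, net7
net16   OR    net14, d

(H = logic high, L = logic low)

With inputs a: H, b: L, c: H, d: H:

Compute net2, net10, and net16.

net2 = H, net10 = L, net16 = H

net1 = a XNOR d = H XNOR H = H
net2 = net1 NAND b = H NAND L = H
net3 = b XOR net2 = L XOR H = H
net4 = NOT net3 = NOT H = L
net6 = net1 NAND c = H NAND H = L
net7 = net6 XOR c = L XOR H = H
net9 = net3 NAND net2 = H NAND H = L
net10 = net4 XOR net9 = L XOR L = L
net12 = net9 AND net7 = L AND H = L
net14 = net12 AND net4 = L AND L = L
net16 = net14 OR d = L OR H = H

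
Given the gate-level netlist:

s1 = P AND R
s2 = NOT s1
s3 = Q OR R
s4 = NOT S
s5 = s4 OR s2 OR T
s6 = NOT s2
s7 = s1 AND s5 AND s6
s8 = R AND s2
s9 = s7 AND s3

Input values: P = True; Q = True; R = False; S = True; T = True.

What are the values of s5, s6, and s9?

s1 = P AND R = True AND False = False
s2 = NOT s1 = NOT False = True
s3 = Q OR R = True OR False = True
s4 = NOT S = NOT True = False
s5 = s4 OR s2 OR T = False OR True OR True = True
s6 = NOT s2 = NOT True = False
s7 = s1 AND s5 AND s6 = False AND True AND False = False
s9 = s7 AND s3 = False AND True = False

s5 = True, s6 = False, s9 = False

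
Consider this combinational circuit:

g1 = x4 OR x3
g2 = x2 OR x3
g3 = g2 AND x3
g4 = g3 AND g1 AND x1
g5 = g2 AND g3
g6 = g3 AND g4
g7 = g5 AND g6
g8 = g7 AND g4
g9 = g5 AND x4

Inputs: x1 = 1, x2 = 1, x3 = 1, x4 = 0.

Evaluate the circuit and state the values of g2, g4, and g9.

g1 = x4 OR x3 = 0 OR 1 = 1
g2 = x2 OR x3 = 1 OR 1 = 1
g3 = g2 AND x3 = 1 AND 1 = 1
g4 = g3 AND g1 AND x1 = 1 AND 1 AND 1 = 1
g5 = g2 AND g3 = 1 AND 1 = 1
g9 = g5 AND x4 = 1 AND 0 = 0

g2 = 1, g4 = 1, g9 = 0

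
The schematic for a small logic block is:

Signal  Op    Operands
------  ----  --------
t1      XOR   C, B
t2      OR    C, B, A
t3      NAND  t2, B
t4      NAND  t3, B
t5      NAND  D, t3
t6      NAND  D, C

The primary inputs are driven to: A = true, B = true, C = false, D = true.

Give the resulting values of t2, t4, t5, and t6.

t2 = C OR B OR A = false OR true OR true = true
t3 = t2 NAND B = true NAND true = false
t4 = t3 NAND B = false NAND true = true
t5 = D NAND t3 = true NAND false = true
t6 = D NAND C = true NAND false = true

t2 = true, t4 = true, t5 = true, t6 = true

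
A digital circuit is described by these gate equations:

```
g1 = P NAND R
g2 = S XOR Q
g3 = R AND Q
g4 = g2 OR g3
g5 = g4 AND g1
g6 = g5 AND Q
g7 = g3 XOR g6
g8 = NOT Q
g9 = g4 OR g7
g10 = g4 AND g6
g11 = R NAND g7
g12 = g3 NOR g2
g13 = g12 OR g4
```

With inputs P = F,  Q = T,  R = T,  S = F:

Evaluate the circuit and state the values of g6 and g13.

g6 = T  g13 = T

g1 = P NAND R = F NAND T = T
g2 = S XOR Q = F XOR T = T
g3 = R AND Q = T AND T = T
g4 = g2 OR g3 = T OR T = T
g5 = g4 AND g1 = T AND T = T
g6 = g5 AND Q = T AND T = T
g12 = g3 NOR g2 = T NOR T = F
g13 = g12 OR g4 = F OR T = T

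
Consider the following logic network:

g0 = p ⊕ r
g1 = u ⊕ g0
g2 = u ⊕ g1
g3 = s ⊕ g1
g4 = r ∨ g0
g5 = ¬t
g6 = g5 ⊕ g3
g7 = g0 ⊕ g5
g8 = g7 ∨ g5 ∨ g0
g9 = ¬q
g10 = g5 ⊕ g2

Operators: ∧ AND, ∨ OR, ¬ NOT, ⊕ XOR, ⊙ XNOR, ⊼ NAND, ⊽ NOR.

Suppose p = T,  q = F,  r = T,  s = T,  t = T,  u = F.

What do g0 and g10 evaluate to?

g0 = F, g10 = F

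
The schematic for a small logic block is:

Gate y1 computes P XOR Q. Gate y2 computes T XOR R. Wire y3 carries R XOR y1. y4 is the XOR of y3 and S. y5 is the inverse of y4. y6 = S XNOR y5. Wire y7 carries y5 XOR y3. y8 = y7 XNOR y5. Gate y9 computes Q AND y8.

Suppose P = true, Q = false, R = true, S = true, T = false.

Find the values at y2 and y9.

y1 = P XOR Q = true XOR false = true
y2 = T XOR R = false XOR true = true
y3 = R XOR y1 = true XOR true = false
y4 = y3 XOR S = false XOR true = true
y5 = NOT y4 = NOT true = false
y7 = y5 XOR y3 = false XOR false = false
y8 = y7 XNOR y5 = false XNOR false = true
y9 = Q AND y8 = false AND true = false

y2 = true, y9 = false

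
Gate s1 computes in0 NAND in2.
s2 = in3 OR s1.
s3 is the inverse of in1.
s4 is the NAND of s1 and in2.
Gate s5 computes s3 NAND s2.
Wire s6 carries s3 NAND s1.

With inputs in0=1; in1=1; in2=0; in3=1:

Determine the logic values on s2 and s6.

s1 = in0 NAND in2 = 1 NAND 0 = 1
s2 = in3 OR s1 = 1 OR 1 = 1
s3 = NOT in1 = NOT 1 = 0
s6 = s3 NAND s1 = 0 NAND 1 = 1

s2 = 1; s6 = 1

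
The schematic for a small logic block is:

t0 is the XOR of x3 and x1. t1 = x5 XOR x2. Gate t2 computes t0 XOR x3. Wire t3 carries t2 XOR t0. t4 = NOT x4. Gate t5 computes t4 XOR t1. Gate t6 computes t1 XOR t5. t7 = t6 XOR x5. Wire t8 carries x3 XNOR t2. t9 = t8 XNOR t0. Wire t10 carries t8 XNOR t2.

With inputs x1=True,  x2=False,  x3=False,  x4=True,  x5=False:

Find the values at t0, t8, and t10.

t0 = True, t8 = False, t10 = False

t0 = x3 XOR x1 = False XOR True = True
t2 = t0 XOR x3 = True XOR False = True
t8 = x3 XNOR t2 = False XNOR True = False
t10 = t8 XNOR t2 = False XNOR True = False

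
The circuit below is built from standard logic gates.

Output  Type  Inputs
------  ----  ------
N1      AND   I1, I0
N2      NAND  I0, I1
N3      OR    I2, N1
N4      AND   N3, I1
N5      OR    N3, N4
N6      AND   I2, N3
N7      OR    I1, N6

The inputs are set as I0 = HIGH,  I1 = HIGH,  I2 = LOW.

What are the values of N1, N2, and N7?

N1 = I1 AND I0 = HIGH AND HIGH = HIGH
N2 = I0 NAND I1 = HIGH NAND HIGH = LOW
N3 = I2 OR N1 = LOW OR HIGH = HIGH
N6 = I2 AND N3 = LOW AND HIGH = LOW
N7 = I1 OR N6 = HIGH OR LOW = HIGH

N1 = HIGH, N2 = LOW, N7 = HIGH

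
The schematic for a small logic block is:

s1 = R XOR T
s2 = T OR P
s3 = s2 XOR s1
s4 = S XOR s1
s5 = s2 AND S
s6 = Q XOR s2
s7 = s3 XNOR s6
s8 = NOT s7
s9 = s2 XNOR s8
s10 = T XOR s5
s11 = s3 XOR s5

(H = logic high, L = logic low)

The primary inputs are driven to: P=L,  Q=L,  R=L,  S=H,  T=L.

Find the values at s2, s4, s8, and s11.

s2 = L, s4 = H, s8 = L, s11 = L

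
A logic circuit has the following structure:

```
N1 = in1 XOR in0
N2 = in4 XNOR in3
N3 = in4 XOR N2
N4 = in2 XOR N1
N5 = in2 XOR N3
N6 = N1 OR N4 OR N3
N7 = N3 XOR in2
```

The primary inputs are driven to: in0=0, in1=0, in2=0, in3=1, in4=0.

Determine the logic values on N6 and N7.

N6 = 0, N7 = 0

N1 = in1 XOR in0 = 0 XOR 0 = 0
N2 = in4 XNOR in3 = 0 XNOR 1 = 0
N3 = in4 XOR N2 = 0 XOR 0 = 0
N4 = in2 XOR N1 = 0 XOR 0 = 0
N6 = N1 OR N4 OR N3 = 0 OR 0 OR 0 = 0
N7 = N3 XOR in2 = 0 XOR 0 = 0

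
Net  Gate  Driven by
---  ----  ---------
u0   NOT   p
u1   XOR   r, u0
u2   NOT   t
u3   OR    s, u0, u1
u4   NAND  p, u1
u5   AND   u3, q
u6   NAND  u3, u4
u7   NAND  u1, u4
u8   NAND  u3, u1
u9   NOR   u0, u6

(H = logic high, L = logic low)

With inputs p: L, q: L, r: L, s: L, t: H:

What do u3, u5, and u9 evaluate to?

u3 = H, u5 = L, u9 = L

u0 = NOT p = NOT L = H
u1 = r XOR u0 = L XOR H = H
u3 = s OR u0 OR u1 = L OR H OR H = H
u4 = p NAND u1 = L NAND H = H
u5 = u3 AND q = H AND L = L
u6 = u3 NAND u4 = H NAND H = L
u9 = u0 NOR u6 = H NOR L = L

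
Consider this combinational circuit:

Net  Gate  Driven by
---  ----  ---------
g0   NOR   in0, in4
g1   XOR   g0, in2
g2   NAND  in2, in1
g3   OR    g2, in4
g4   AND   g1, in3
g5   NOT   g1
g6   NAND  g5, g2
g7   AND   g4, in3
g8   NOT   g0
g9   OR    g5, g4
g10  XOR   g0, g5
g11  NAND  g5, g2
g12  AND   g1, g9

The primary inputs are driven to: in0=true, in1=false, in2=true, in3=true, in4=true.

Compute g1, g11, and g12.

g0 = in0 NOR in4 = true NOR true = false
g1 = g0 XOR in2 = false XOR true = true
g2 = in2 NAND in1 = true NAND false = true
g4 = g1 AND in3 = true AND true = true
g5 = NOT g1 = NOT true = false
g9 = g5 OR g4 = false OR true = true
g11 = g5 NAND g2 = false NAND true = true
g12 = g1 AND g9 = true AND true = true

g1 = true  g11 = true  g12 = true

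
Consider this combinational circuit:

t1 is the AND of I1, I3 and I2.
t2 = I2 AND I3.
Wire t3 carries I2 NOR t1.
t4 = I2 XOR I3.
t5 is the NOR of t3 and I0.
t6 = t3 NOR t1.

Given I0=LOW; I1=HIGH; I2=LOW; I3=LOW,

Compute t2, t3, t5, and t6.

t2 = LOW, t3 = HIGH, t5 = LOW, t6 = LOW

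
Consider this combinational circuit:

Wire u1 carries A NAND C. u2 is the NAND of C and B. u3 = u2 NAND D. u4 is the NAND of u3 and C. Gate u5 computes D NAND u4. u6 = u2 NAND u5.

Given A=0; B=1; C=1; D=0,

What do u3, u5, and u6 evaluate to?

u2 = C NAND B = 1 NAND 1 = 0
u3 = u2 NAND D = 0 NAND 0 = 1
u4 = u3 NAND C = 1 NAND 1 = 0
u5 = D NAND u4 = 0 NAND 0 = 1
u6 = u2 NAND u5 = 0 NAND 1 = 1

u3 = 1; u5 = 1; u6 = 1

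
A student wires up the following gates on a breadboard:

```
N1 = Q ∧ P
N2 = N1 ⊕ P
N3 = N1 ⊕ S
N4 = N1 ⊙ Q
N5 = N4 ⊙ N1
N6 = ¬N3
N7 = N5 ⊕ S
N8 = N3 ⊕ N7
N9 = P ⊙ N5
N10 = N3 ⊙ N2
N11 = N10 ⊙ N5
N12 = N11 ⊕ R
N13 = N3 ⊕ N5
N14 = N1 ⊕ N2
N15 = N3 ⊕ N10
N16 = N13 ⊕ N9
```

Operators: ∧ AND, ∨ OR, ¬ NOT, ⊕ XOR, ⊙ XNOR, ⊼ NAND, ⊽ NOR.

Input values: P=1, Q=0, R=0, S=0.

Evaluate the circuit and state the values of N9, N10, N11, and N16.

N1 = Q AND P = 0 AND 1 = 0
N2 = N1 XOR P = 0 XOR 1 = 1
N3 = N1 XOR S = 0 XOR 0 = 0
N4 = N1 XNOR Q = 0 XNOR 0 = 1
N5 = N4 XNOR N1 = 1 XNOR 0 = 0
N9 = P XNOR N5 = 1 XNOR 0 = 0
N10 = N3 XNOR N2 = 0 XNOR 1 = 0
N11 = N10 XNOR N5 = 0 XNOR 0 = 1
N13 = N3 XOR N5 = 0 XOR 0 = 0
N16 = N13 XOR N9 = 0 XOR 0 = 0

N9 = 0  N10 = 0  N11 = 1  N16 = 0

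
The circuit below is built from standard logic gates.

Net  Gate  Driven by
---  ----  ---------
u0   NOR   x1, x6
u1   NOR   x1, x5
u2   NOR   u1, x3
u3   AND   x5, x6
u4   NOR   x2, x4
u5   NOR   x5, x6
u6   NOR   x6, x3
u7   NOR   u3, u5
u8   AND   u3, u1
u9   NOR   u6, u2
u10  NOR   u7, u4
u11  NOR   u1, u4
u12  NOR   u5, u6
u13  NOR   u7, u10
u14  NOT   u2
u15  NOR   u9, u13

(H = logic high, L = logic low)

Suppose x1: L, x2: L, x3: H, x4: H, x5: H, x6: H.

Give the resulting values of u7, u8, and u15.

u7 = L  u8 = L  u15 = L

u1 = x1 NOR x5 = L NOR H = L
u2 = u1 NOR x3 = L NOR H = L
u3 = x5 AND x6 = H AND H = H
u4 = x2 NOR x4 = L NOR H = L
u5 = x5 NOR x6 = H NOR H = L
u6 = x6 NOR x3 = H NOR H = L
u7 = u3 NOR u5 = H NOR L = L
u8 = u3 AND u1 = H AND L = L
u9 = u6 NOR u2 = L NOR L = H
u10 = u7 NOR u4 = L NOR L = H
u13 = u7 NOR u10 = L NOR H = L
u15 = u9 NOR u13 = H NOR L = L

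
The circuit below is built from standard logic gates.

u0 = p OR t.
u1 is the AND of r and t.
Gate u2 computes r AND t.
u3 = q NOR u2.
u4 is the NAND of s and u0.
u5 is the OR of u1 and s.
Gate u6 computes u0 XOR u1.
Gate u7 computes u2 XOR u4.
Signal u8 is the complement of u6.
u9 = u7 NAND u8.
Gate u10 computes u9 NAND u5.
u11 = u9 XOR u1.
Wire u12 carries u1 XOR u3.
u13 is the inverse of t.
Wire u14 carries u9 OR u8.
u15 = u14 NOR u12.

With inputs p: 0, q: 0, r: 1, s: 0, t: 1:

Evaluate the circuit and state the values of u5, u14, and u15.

u5 = 1; u14 = 1; u15 = 0

u0 = p OR t = 0 OR 1 = 1
u1 = r AND t = 1 AND 1 = 1
u2 = r AND t = 1 AND 1 = 1
u3 = q NOR u2 = 0 NOR 1 = 0
u4 = s NAND u0 = 0 NAND 1 = 1
u5 = u1 OR s = 1 OR 0 = 1
u6 = u0 XOR u1 = 1 XOR 1 = 0
u7 = u2 XOR u4 = 1 XOR 1 = 0
u8 = NOT u6 = NOT 0 = 1
u9 = u7 NAND u8 = 0 NAND 1 = 1
u12 = u1 XOR u3 = 1 XOR 0 = 1
u14 = u9 OR u8 = 1 OR 1 = 1
u15 = u14 NOR u12 = 1 NOR 1 = 0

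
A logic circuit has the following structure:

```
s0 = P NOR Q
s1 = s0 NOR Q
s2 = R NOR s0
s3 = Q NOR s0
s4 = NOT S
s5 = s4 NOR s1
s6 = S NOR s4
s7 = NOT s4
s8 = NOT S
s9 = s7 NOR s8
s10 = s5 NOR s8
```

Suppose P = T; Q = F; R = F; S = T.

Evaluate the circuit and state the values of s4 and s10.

s4 = F  s10 = T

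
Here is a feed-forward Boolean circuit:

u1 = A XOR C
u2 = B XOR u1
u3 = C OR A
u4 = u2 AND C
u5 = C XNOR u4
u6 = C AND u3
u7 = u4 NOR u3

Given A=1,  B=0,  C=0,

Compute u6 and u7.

u6 = 0; u7 = 0

u1 = A XOR C = 1 XOR 0 = 1
u2 = B XOR u1 = 0 XOR 1 = 1
u3 = C OR A = 0 OR 1 = 1
u4 = u2 AND C = 1 AND 0 = 0
u6 = C AND u3 = 0 AND 1 = 0
u7 = u4 NOR u3 = 0 NOR 1 = 0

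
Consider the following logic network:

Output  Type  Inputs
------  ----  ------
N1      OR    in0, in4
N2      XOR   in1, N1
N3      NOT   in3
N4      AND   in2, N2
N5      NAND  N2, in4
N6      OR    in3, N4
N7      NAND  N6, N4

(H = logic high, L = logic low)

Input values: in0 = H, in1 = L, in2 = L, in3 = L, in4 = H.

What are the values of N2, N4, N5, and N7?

N2 = H; N4 = L; N5 = L; N7 = H

N1 = in0 OR in4 = H OR H = H
N2 = in1 XOR N1 = L XOR H = H
N4 = in2 AND N2 = L AND H = L
N5 = N2 NAND in4 = H NAND H = L
N6 = in3 OR N4 = L OR L = L
N7 = N6 NAND N4 = L NAND L = H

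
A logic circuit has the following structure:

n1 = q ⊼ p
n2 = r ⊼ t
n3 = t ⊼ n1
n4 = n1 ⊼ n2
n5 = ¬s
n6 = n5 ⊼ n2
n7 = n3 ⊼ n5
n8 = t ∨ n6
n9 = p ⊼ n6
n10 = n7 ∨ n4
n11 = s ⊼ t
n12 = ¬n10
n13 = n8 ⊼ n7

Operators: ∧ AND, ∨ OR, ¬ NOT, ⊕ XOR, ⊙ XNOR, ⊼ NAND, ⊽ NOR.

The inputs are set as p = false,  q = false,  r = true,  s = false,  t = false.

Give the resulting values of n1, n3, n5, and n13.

n1 = q NAND p = false NAND false = true
n2 = r NAND t = true NAND false = true
n3 = t NAND n1 = false NAND true = true
n5 = NOT s = NOT false = true
n6 = n5 NAND n2 = true NAND true = false
n7 = n3 NAND n5 = true NAND true = false
n8 = t OR n6 = false OR false = false
n13 = n8 NAND n7 = false NAND false = true

n1 = true, n3 = true, n5 = true, n13 = true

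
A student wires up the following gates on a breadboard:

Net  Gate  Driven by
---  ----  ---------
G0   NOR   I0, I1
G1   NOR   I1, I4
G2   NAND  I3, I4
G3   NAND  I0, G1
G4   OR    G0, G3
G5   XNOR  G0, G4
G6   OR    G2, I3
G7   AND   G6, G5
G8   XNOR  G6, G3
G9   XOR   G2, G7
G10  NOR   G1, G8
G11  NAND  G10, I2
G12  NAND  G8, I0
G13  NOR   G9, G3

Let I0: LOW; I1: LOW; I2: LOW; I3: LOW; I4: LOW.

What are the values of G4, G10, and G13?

G0 = I0 NOR I1 = LOW NOR LOW = HIGH
G1 = I1 NOR I4 = LOW NOR LOW = HIGH
G2 = I3 NAND I4 = LOW NAND LOW = HIGH
G3 = I0 NAND G1 = LOW NAND HIGH = HIGH
G4 = G0 OR G3 = HIGH OR HIGH = HIGH
G5 = G0 XNOR G4 = HIGH XNOR HIGH = HIGH
G6 = G2 OR I3 = HIGH OR LOW = HIGH
G7 = G6 AND G5 = HIGH AND HIGH = HIGH
G8 = G6 XNOR G3 = HIGH XNOR HIGH = HIGH
G9 = G2 XOR G7 = HIGH XOR HIGH = LOW
G10 = G1 NOR G8 = HIGH NOR HIGH = LOW
G13 = G9 NOR G3 = LOW NOR HIGH = LOW

G4 = HIGH, G10 = LOW, G13 = LOW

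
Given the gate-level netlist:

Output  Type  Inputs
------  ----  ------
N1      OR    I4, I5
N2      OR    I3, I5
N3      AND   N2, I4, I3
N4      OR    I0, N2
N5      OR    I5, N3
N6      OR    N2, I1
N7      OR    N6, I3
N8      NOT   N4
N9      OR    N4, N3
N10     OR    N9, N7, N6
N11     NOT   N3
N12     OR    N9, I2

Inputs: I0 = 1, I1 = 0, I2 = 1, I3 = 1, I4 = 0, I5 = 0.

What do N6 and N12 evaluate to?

N2 = I3 OR I5 = 1 OR 0 = 1
N3 = N2 AND I4 AND I3 = 1 AND 0 AND 1 = 0
N4 = I0 OR N2 = 1 OR 1 = 1
N6 = N2 OR I1 = 1 OR 0 = 1
N9 = N4 OR N3 = 1 OR 0 = 1
N12 = N9 OR I2 = 1 OR 1 = 1

N6 = 1; N12 = 1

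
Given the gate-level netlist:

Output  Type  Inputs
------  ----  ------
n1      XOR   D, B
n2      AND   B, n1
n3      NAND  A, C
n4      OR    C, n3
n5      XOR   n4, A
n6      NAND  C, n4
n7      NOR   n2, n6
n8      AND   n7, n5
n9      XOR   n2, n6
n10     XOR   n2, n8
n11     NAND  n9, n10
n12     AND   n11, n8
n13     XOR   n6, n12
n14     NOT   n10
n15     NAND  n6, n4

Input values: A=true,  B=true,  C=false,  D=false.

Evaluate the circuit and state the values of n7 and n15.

n1 = D XOR B = false XOR true = true
n2 = B AND n1 = true AND true = true
n3 = A NAND C = true NAND false = true
n4 = C OR n3 = false OR true = true
n6 = C NAND n4 = false NAND true = true
n7 = n2 NOR n6 = true NOR true = false
n15 = n6 NAND n4 = true NAND true = false

n7 = false  n15 = false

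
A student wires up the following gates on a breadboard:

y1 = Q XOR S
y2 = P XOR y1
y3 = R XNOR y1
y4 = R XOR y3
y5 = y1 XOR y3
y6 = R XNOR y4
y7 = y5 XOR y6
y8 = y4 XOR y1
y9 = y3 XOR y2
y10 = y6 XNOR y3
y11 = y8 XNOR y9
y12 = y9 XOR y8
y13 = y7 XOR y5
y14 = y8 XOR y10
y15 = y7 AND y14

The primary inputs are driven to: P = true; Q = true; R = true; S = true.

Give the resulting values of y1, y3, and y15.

y1 = false, y3 = false, y15 = true

y1 = Q XOR S = true XOR true = false
y3 = R XNOR y1 = true XNOR false = false
y4 = R XOR y3 = true XOR false = true
y5 = y1 XOR y3 = false XOR false = false
y6 = R XNOR y4 = true XNOR true = true
y7 = y5 XOR y6 = false XOR true = true
y8 = y4 XOR y1 = true XOR false = true
y10 = y6 XNOR y3 = true XNOR false = false
y14 = y8 XOR y10 = true XOR false = true
y15 = y7 AND y14 = true AND true = true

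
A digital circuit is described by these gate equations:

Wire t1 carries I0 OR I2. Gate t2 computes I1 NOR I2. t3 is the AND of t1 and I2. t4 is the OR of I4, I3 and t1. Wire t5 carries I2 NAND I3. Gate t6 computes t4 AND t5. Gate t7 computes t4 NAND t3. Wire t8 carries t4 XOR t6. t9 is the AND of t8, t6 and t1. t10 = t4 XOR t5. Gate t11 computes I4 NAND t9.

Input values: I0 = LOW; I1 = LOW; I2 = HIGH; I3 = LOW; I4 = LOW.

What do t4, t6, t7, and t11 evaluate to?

t4 = HIGH, t6 = HIGH, t7 = LOW, t11 = HIGH

t1 = I0 OR I2 = LOW OR HIGH = HIGH
t3 = t1 AND I2 = HIGH AND HIGH = HIGH
t4 = I4 OR I3 OR t1 = LOW OR LOW OR HIGH = HIGH
t5 = I2 NAND I3 = HIGH NAND LOW = HIGH
t6 = t4 AND t5 = HIGH AND HIGH = HIGH
t7 = t4 NAND t3 = HIGH NAND HIGH = LOW
t8 = t4 XOR t6 = HIGH XOR HIGH = LOW
t9 = t8 AND t6 AND t1 = LOW AND HIGH AND HIGH = LOW
t11 = I4 NAND t9 = LOW NAND LOW = HIGH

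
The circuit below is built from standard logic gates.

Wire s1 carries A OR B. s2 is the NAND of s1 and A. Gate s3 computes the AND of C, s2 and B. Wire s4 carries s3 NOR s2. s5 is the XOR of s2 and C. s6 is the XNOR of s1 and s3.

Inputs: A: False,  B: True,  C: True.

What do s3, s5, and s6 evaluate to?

s3 = True; s5 = False; s6 = True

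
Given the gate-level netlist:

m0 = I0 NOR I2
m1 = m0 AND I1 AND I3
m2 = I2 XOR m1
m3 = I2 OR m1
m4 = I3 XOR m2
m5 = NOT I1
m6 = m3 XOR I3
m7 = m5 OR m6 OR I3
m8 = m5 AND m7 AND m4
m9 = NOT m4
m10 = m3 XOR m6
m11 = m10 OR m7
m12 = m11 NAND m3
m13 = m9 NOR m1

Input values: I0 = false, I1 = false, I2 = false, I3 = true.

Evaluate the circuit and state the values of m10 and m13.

m10 = true  m13 = true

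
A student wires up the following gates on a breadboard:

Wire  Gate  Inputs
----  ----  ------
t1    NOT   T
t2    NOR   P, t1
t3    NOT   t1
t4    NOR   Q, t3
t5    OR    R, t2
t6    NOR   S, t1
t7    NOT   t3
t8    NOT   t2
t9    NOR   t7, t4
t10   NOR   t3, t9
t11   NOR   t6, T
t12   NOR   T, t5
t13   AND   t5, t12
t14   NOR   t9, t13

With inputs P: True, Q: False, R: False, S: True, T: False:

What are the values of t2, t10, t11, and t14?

t1 = NOT T = NOT False = True
t2 = P NOR t1 = True NOR True = False
t3 = NOT t1 = NOT True = False
t4 = Q NOR t3 = False NOR False = True
t5 = R OR t2 = False OR False = False
t6 = S NOR t1 = True NOR True = False
t7 = NOT t3 = NOT False = True
t9 = t7 NOR t4 = True NOR True = False
t10 = t3 NOR t9 = False NOR False = True
t11 = t6 NOR T = False NOR False = True
t12 = T NOR t5 = False NOR False = True
t13 = t5 AND t12 = False AND True = False
t14 = t9 NOR t13 = False NOR False = True

t2 = False, t10 = True, t11 = True, t14 = True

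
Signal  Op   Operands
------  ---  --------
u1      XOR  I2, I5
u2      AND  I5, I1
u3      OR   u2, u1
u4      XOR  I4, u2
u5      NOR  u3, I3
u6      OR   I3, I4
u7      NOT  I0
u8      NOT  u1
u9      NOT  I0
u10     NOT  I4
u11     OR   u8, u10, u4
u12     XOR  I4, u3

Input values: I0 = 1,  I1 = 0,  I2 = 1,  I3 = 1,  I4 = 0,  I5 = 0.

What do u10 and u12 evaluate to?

u1 = I2 XOR I5 = 1 XOR 0 = 1
u2 = I5 AND I1 = 0 AND 0 = 0
u3 = u2 OR u1 = 0 OR 1 = 1
u10 = NOT I4 = NOT 0 = 1
u12 = I4 XOR u3 = 0 XOR 1 = 1

u10 = 1, u12 = 1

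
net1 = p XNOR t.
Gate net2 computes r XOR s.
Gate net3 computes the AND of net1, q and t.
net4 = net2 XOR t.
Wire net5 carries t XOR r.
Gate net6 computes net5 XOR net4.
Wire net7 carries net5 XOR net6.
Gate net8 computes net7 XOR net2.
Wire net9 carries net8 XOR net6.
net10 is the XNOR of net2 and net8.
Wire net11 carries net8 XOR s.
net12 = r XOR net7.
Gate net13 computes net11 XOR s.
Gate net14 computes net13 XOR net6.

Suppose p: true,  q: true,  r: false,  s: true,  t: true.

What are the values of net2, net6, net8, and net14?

net2 = true  net6 = true  net8 = true  net14 = false

net2 = r XOR s = false XOR true = true
net4 = net2 XOR t = true XOR true = false
net5 = t XOR r = true XOR false = true
net6 = net5 XOR net4 = true XOR false = true
net7 = net5 XOR net6 = true XOR true = false
net8 = net7 XOR net2 = false XOR true = true
net11 = net8 XOR s = true XOR true = false
net13 = net11 XOR s = false XOR true = true
net14 = net13 XOR net6 = true XOR true = false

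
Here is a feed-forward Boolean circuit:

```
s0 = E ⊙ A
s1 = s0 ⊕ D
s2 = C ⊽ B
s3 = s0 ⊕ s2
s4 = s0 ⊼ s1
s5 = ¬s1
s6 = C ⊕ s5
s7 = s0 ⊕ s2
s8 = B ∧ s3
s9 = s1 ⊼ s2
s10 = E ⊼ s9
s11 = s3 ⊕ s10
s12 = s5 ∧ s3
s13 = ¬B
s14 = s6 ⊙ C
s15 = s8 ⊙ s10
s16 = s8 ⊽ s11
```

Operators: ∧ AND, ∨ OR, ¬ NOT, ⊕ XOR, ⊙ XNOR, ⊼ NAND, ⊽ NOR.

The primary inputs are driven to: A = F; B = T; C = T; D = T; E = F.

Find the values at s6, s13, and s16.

s0 = E XNOR A = F XNOR F = T
s1 = s0 XOR D = T XOR T = F
s2 = C NOR B = T NOR T = F
s3 = s0 XOR s2 = T XOR F = T
s5 = NOT s1 = NOT F = T
s6 = C XOR s5 = T XOR T = F
s8 = B AND s3 = T AND T = T
s9 = s1 NAND s2 = F NAND F = T
s10 = E NAND s9 = F NAND T = T
s11 = s3 XOR s10 = T XOR T = F
s13 = NOT B = NOT T = F
s16 = s8 NOR s11 = T NOR F = F

s6 = F, s13 = F, s16 = F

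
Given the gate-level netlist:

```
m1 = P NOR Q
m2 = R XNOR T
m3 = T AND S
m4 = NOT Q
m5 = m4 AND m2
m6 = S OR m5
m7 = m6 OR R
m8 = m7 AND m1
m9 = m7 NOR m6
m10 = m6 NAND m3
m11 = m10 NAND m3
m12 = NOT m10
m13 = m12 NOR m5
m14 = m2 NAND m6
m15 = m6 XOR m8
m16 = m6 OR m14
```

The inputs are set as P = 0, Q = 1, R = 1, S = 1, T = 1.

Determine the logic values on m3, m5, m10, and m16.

m3 = 1  m5 = 0  m10 = 0  m16 = 1

m2 = R XNOR T = 1 XNOR 1 = 1
m3 = T AND S = 1 AND 1 = 1
m4 = NOT Q = NOT 1 = 0
m5 = m4 AND m2 = 0 AND 1 = 0
m6 = S OR m5 = 1 OR 0 = 1
m10 = m6 NAND m3 = 1 NAND 1 = 0
m14 = m2 NAND m6 = 1 NAND 1 = 0
m16 = m6 OR m14 = 1 OR 0 = 1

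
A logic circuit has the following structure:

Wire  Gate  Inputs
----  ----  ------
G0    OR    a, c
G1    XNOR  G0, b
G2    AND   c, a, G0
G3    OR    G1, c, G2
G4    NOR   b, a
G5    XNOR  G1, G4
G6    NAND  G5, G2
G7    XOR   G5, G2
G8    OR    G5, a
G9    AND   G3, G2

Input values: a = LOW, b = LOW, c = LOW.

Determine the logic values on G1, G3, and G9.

G1 = HIGH, G3 = HIGH, G9 = LOW

G0 = a OR c = LOW OR LOW = LOW
G1 = G0 XNOR b = LOW XNOR LOW = HIGH
G2 = c AND a AND G0 = LOW AND LOW AND LOW = LOW
G3 = G1 OR c OR G2 = HIGH OR LOW OR LOW = HIGH
G9 = G3 AND G2 = HIGH AND LOW = LOW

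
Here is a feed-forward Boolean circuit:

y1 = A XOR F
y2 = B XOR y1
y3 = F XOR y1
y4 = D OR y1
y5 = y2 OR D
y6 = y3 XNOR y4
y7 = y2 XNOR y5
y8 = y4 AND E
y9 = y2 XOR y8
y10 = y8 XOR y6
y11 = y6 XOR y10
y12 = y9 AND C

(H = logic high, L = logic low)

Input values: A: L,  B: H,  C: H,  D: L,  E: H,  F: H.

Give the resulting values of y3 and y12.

y1 = A XOR F = L XOR H = H
y2 = B XOR y1 = H XOR H = L
y3 = F XOR y1 = H XOR H = L
y4 = D OR y1 = L OR H = H
y8 = y4 AND E = H AND H = H
y9 = y2 XOR y8 = L XOR H = H
y12 = y9 AND C = H AND H = H

y3 = L, y12 = H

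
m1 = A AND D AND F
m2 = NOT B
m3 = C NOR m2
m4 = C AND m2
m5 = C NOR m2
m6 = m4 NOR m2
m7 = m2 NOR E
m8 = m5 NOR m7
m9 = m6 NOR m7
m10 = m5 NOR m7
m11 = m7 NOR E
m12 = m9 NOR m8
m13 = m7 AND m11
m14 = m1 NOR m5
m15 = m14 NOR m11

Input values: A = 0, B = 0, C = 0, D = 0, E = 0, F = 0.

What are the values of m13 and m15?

m13 = 0, m15 = 0

m1 = A AND D AND F = 0 AND 0 AND 0 = 0
m2 = NOT B = NOT 0 = 1
m5 = C NOR m2 = 0 NOR 1 = 0
m7 = m2 NOR E = 1 NOR 0 = 0
m11 = m7 NOR E = 0 NOR 0 = 1
m13 = m7 AND m11 = 0 AND 1 = 0
m14 = m1 NOR m5 = 0 NOR 0 = 1
m15 = m14 NOR m11 = 1 NOR 1 = 0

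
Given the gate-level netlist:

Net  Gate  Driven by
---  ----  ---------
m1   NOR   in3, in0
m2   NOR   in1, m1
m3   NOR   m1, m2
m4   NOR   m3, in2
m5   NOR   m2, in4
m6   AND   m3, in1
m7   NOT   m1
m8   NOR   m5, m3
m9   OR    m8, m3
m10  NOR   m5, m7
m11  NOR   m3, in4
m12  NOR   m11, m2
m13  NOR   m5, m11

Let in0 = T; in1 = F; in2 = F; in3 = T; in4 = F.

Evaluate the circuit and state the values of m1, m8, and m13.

m1 = F, m8 = T, m13 = F

m1 = in3 NOR in0 = T NOR T = F
m2 = in1 NOR m1 = F NOR F = T
m3 = m1 NOR m2 = F NOR T = F
m5 = m2 NOR in4 = T NOR F = F
m8 = m5 NOR m3 = F NOR F = T
m11 = m3 NOR in4 = F NOR F = T
m13 = m5 NOR m11 = F NOR T = F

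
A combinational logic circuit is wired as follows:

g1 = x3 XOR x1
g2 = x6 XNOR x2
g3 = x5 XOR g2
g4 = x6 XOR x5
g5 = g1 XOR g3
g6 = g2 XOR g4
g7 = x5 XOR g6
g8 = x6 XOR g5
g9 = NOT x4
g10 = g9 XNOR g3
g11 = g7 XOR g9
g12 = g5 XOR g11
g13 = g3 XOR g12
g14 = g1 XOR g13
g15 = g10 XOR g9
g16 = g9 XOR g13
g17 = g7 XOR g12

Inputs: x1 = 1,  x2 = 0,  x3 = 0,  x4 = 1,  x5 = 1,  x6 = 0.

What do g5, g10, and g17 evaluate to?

g5 = 1, g10 = 1, g17 = 1

g1 = x3 XOR x1 = 0 XOR 1 = 1
g2 = x6 XNOR x2 = 0 XNOR 0 = 1
g3 = x5 XOR g2 = 1 XOR 1 = 0
g4 = x6 XOR x5 = 0 XOR 1 = 1
g5 = g1 XOR g3 = 1 XOR 0 = 1
g6 = g2 XOR g4 = 1 XOR 1 = 0
g7 = x5 XOR g6 = 1 XOR 0 = 1
g9 = NOT x4 = NOT 1 = 0
g10 = g9 XNOR g3 = 0 XNOR 0 = 1
g11 = g7 XOR g9 = 1 XOR 0 = 1
g12 = g5 XOR g11 = 1 XOR 1 = 0
g17 = g7 XOR g12 = 1 XOR 0 = 1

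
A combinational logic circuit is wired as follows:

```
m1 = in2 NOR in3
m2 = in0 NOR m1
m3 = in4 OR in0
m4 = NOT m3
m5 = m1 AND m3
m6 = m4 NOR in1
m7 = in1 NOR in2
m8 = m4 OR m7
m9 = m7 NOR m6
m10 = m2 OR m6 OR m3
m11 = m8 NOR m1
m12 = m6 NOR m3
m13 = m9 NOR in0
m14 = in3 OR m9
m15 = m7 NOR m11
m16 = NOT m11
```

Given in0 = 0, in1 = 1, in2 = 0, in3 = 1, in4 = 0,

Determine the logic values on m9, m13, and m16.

m1 = in2 NOR in3 = 0 NOR 1 = 0
m3 = in4 OR in0 = 0 OR 0 = 0
m4 = NOT m3 = NOT 0 = 1
m6 = m4 NOR in1 = 1 NOR 1 = 0
m7 = in1 NOR in2 = 1 NOR 0 = 0
m8 = m4 OR m7 = 1 OR 0 = 1
m9 = m7 NOR m6 = 0 NOR 0 = 1
m11 = m8 NOR m1 = 1 NOR 0 = 0
m13 = m9 NOR in0 = 1 NOR 0 = 0
m16 = NOT m11 = NOT 0 = 1

m9 = 1; m13 = 0; m16 = 1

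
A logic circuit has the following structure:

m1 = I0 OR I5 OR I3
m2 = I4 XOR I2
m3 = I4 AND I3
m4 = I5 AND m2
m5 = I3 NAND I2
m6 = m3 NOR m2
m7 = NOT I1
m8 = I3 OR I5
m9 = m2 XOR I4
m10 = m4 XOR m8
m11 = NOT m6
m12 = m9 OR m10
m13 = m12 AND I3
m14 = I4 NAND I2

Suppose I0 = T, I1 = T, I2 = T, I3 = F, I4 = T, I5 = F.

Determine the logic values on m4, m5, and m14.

m4 = F, m5 = T, m14 = F

m2 = I4 XOR I2 = T XOR T = F
m4 = I5 AND m2 = F AND F = F
m5 = I3 NAND I2 = F NAND T = T
m14 = I4 NAND I2 = T NAND T = F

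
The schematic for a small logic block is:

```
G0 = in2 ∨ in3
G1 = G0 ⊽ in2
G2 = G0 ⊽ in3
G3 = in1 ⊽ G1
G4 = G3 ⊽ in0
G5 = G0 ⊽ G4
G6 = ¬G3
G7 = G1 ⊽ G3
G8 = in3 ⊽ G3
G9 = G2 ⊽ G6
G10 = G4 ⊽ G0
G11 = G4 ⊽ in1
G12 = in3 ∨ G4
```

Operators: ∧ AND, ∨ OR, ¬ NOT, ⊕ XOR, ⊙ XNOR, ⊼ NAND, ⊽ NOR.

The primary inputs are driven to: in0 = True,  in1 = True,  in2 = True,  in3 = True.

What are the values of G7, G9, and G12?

G7 = True, G9 = False, G12 = True

G0 = in2 OR in3 = True OR True = True
G1 = G0 NOR in2 = True NOR True = False
G2 = G0 NOR in3 = True NOR True = False
G3 = in1 NOR G1 = True NOR False = False
G4 = G3 NOR in0 = False NOR True = False
G6 = NOT G3 = NOT False = True
G7 = G1 NOR G3 = False NOR False = True
G9 = G2 NOR G6 = False NOR True = False
G12 = in3 OR G4 = True OR False = True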